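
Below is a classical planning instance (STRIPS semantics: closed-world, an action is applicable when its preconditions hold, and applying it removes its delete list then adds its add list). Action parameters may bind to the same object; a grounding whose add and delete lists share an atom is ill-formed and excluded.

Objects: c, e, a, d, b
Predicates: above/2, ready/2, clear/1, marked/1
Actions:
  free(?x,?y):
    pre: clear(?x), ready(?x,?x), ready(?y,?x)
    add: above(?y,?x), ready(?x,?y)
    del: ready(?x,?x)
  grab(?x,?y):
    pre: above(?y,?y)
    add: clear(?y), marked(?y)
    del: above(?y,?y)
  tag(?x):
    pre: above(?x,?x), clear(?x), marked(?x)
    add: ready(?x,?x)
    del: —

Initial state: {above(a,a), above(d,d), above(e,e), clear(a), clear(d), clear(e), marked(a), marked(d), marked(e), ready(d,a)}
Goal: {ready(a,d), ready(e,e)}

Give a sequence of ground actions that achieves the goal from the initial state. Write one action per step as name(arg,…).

tag(e); tag(a); free(a,d)

1. tag(e)  →  {above(a,a), above(d,d), above(e,e), clear(a), clear(d), clear(e), marked(a), marked(d), marked(e), ready(d,a), ready(e,e)}
2. tag(a)  →  {above(a,a), above(d,d), above(e,e), clear(a), clear(d), clear(e), marked(a), marked(d), marked(e), ready(a,a), ready(d,a), ready(e,e)}
3. free(a,d)  →  {above(a,a), above(d,a), above(d,d), above(e,e), clear(a), clear(d), clear(e), marked(a), marked(d), marked(e), ready(a,d), ready(d,a), ready(e,e)}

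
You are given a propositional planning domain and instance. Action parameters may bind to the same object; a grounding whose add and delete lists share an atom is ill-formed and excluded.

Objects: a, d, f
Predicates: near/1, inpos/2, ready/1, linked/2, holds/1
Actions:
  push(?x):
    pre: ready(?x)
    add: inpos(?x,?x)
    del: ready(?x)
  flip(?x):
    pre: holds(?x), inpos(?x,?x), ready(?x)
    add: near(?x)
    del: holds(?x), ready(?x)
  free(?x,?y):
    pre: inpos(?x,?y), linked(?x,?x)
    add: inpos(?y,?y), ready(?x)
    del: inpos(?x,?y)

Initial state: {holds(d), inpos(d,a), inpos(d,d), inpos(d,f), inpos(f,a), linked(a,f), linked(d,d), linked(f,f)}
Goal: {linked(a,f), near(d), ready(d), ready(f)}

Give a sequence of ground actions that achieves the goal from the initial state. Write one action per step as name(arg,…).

1. free(d,a)  →  {holds(d), inpos(a,a), inpos(d,d), inpos(d,f), inpos(f,a), linked(a,f), linked(d,d), linked(f,f), ready(d)}
2. flip(d)  →  {inpos(a,a), inpos(d,d), inpos(d,f), inpos(f,a), linked(a,f), linked(d,d), linked(f,f), near(d)}
3. free(d,f)  →  {inpos(a,a), inpos(d,d), inpos(f,a), inpos(f,f), linked(a,f), linked(d,d), linked(f,f), near(d), ready(d)}
4. free(f,a)  →  {inpos(a,a), inpos(d,d), inpos(f,f), linked(a,f), linked(d,d), linked(f,f), near(d), ready(d), ready(f)}

free(d,a); flip(d); free(d,f); free(f,a)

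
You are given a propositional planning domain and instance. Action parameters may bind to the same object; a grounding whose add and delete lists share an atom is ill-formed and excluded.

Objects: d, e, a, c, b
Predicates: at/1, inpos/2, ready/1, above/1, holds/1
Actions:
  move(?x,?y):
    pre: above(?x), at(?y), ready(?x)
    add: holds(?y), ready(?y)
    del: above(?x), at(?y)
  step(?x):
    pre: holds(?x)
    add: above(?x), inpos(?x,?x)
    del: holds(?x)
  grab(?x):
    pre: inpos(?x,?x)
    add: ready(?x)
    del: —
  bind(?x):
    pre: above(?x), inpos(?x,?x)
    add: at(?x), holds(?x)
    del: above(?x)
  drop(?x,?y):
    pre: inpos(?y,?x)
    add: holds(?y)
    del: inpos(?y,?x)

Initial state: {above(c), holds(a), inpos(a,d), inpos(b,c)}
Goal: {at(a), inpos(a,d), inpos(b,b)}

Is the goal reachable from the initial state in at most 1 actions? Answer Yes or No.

No

1. step(a)  →  {above(a), above(c), inpos(a,a), inpos(a,d), inpos(b,c)}
2. bind(a)  →  {above(c), at(a), holds(a), inpos(a,a), inpos(a,d), inpos(b,c)}
3. drop(c,b)  →  {above(c), at(a), holds(a), holds(b), inpos(a,a), inpos(a,d)}
4. step(b)  →  {above(b), above(c), at(a), holds(a), inpos(a,a), inpos(a,d), inpos(b,b)}
optimal plan length = 4; 4 > 1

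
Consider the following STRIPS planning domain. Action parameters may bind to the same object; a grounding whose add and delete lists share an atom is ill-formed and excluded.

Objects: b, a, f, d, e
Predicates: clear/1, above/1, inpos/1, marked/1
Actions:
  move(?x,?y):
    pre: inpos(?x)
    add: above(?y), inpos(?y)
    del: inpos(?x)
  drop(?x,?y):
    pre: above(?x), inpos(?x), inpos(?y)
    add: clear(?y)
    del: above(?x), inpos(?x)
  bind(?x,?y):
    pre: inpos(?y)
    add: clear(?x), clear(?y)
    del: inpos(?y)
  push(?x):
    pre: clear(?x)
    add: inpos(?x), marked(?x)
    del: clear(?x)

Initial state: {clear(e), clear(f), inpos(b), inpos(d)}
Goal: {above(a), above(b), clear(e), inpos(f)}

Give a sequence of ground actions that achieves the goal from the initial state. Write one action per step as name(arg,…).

1. move(b,a)  →  {above(a), clear(e), clear(f), inpos(a), inpos(d)}
2. move(a,b)  →  {above(a), above(b), clear(e), clear(f), inpos(b), inpos(d)}
3. move(b,f)  →  {above(a), above(b), above(f), clear(e), clear(f), inpos(d), inpos(f)}

move(b,a); move(a,b); move(b,f)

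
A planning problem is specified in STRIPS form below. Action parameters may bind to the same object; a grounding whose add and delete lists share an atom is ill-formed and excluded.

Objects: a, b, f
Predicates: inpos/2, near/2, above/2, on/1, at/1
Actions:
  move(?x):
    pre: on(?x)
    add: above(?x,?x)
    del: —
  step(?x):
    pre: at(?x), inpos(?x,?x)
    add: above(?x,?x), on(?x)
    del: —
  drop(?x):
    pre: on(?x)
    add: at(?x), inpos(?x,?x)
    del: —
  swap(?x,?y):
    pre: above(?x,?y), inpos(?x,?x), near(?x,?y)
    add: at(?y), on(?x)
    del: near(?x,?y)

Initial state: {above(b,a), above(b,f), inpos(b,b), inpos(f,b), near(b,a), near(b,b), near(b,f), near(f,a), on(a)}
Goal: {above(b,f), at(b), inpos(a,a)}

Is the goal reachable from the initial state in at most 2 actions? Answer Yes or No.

1. drop(a)  →  {above(b,a), above(b,f), at(a), inpos(a,a), inpos(b,b), inpos(f,b), near(b,a), near(b,b), near(b,f), near(f,a), on(a)}
2. swap(b,a)  →  {above(b,a), above(b,f), at(a), inpos(a,a), inpos(b,b), inpos(f,b), near(b,b), near(b,f), near(f,a), on(a), on(b)}
3. drop(b)  →  {above(b,a), above(b,f), at(a), at(b), inpos(a,a), inpos(b,b), inpos(f,b), near(b,b), near(b,f), near(f,a), on(a), on(b)}
optimal plan length = 3; 3 > 2

No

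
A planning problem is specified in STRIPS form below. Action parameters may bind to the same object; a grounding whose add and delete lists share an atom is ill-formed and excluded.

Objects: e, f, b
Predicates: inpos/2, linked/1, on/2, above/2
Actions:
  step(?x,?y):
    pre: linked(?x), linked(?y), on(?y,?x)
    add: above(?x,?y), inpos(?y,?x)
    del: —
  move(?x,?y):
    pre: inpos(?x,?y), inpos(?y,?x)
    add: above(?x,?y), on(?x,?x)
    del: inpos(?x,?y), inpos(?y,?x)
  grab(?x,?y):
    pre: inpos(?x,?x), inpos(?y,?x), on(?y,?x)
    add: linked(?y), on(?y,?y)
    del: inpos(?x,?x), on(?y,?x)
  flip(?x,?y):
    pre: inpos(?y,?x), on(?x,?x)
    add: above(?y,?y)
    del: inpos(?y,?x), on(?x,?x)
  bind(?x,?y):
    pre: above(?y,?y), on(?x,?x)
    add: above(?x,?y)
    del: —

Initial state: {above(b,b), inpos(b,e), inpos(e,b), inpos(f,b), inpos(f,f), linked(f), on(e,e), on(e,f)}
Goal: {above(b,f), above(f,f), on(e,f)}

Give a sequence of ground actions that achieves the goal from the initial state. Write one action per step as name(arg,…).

move(f,f); move(b,e); bind(b,f)

1. move(f,f)  →  {above(b,b), above(f,f), inpos(b,e), inpos(e,b), inpos(f,b), linked(f), on(e,e), on(e,f), on(f,f)}
2. move(b,e)  →  {above(b,b), above(b,e), above(f,f), inpos(f,b), linked(f), on(b,b), on(e,e), on(e,f), on(f,f)}
3. bind(b,f)  →  {above(b,b), above(b,e), above(b,f), above(f,f), inpos(f,b), linked(f), on(b,b), on(e,e), on(e,f), on(f,f)}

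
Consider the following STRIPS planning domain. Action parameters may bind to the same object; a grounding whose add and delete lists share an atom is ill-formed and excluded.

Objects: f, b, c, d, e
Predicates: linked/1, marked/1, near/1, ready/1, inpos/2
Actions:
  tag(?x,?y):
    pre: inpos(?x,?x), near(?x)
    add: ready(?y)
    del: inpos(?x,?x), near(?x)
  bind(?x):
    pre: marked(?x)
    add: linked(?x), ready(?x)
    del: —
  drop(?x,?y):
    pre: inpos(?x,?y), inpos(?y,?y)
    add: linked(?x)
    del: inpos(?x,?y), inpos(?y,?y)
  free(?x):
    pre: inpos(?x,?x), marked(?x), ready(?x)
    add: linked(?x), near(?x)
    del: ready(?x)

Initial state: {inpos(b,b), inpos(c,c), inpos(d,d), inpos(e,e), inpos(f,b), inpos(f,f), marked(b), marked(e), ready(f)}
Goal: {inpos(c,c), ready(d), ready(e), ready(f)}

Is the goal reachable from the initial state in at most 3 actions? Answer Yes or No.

1. bind(b)  →  {inpos(b,b), inpos(c,c), inpos(d,d), inpos(e,e), inpos(f,b), inpos(f,f), linked(b), marked(b), marked(e), ready(b), ready(f)}
2. bind(e)  →  {inpos(b,b), inpos(c,c), inpos(d,d), inpos(e,e), inpos(f,b), inpos(f,f), linked(b), linked(e), marked(b), marked(e), ready(b), ready(e), ready(f)}
3. free(b)  →  {inpos(b,b), inpos(c,c), inpos(d,d), inpos(e,e), inpos(f,b), inpos(f,f), linked(b), linked(e), marked(b), marked(e), near(b), ready(e), ready(f)}
4. tag(b,d)  →  {inpos(c,c), inpos(d,d), inpos(e,e), inpos(f,b), inpos(f,f), linked(b), linked(e), marked(b), marked(e), ready(d), ready(e), ready(f)}
optimal plan length = 4; 4 > 3

No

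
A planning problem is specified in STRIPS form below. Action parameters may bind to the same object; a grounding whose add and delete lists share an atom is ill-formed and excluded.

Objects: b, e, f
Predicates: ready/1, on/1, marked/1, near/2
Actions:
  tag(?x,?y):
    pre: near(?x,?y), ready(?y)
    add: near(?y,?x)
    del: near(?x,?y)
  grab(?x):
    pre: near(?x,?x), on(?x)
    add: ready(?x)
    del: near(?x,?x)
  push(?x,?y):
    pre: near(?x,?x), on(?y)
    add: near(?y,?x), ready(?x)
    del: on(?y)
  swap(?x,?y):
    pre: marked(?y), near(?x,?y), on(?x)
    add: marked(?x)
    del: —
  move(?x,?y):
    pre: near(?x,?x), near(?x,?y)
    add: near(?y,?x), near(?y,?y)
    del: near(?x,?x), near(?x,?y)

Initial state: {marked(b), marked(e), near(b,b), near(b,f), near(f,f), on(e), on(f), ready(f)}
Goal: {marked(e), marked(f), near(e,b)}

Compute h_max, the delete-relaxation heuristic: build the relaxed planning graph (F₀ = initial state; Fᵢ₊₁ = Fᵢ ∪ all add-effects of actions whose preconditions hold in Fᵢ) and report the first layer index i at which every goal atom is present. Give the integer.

F0 = init (8 atoms)
F1 = F0 ∪ {near(e,b), near(e,f), near(f,b), ready(b)}  (12 atoms)
F2 = F1 ∪ {marked(f), near(b,e), near(f,e)}  (15 atoms)
goal ⊆ F2  ⇒  h_max = 2

2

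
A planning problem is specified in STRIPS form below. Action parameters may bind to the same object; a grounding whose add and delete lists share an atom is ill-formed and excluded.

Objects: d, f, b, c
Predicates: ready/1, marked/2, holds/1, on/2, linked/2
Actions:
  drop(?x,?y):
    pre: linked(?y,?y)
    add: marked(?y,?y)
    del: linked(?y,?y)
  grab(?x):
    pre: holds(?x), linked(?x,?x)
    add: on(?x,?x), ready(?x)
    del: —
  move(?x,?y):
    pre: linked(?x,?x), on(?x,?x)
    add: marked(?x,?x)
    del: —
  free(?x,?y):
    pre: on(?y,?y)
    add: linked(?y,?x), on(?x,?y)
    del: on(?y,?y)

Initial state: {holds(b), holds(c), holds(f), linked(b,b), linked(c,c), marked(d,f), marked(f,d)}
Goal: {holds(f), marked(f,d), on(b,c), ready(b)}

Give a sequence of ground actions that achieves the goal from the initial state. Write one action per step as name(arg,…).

grab(b); grab(c); free(b,c)

1. grab(b)  →  {holds(b), holds(c), holds(f), linked(b,b), linked(c,c), marked(d,f), marked(f,d), on(b,b), ready(b)}
2. grab(c)  →  {holds(b), holds(c), holds(f), linked(b,b), linked(c,c), marked(d,f), marked(f,d), on(b,b), on(c,c), ready(b), ready(c)}
3. free(b,c)  →  {holds(b), holds(c), holds(f), linked(b,b), linked(c,b), linked(c,c), marked(d,f), marked(f,d), on(b,b), on(b,c), ready(b), ready(c)}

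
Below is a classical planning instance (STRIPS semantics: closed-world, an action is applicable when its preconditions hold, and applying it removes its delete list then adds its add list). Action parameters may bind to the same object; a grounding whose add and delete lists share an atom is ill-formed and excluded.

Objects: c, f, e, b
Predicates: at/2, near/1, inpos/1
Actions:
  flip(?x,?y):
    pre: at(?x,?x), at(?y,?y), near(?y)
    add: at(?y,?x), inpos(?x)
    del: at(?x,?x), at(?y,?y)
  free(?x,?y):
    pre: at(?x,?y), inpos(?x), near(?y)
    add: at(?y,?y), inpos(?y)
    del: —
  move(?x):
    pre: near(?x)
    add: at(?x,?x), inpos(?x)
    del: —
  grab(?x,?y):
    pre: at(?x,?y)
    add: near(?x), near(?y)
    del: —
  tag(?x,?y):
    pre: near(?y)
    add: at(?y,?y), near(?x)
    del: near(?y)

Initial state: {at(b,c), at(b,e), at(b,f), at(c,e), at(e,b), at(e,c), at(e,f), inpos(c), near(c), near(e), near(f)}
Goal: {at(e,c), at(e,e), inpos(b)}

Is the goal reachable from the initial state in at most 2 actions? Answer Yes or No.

Yes

1. tag(b,e)  →  {at(b,c), at(b,e), at(b,f), at(c,e), at(e,b), at(e,c), at(e,e), at(e,f), inpos(c), near(b), near(c), near(f)}
2. move(b)  →  {at(b,b), at(b,c), at(b,e), at(b,f), at(c,e), at(e,b), at(e,c), at(e,e), at(e,f), inpos(b), inpos(c), near(b), near(c), near(f)}
optimal plan length = 2; 2 ≤ 2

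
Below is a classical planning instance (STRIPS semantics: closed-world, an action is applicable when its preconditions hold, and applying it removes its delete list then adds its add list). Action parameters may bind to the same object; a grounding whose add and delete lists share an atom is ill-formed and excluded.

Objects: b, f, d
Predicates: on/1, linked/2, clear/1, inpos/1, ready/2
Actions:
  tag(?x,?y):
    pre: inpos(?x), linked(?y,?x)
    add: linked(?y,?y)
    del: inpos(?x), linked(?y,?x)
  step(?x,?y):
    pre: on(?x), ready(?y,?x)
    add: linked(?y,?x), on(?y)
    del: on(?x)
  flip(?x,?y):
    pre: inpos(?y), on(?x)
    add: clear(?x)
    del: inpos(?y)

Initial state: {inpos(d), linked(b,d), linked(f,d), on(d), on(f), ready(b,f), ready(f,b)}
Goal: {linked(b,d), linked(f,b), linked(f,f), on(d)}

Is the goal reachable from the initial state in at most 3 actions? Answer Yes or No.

Yes

1. tag(d,f)  →  {linked(b,d), linked(f,f), on(d), on(f), ready(b,f), ready(f,b)}
2. step(f,b)  →  {linked(b,d), linked(b,f), linked(f,f), on(b), on(d), ready(b,f), ready(f,b)}
3. step(b,f)  →  {linked(b,d), linked(b,f), linked(f,b), linked(f,f), on(d), on(f), ready(b,f), ready(f,b)}
optimal plan length = 3; 3 ≤ 3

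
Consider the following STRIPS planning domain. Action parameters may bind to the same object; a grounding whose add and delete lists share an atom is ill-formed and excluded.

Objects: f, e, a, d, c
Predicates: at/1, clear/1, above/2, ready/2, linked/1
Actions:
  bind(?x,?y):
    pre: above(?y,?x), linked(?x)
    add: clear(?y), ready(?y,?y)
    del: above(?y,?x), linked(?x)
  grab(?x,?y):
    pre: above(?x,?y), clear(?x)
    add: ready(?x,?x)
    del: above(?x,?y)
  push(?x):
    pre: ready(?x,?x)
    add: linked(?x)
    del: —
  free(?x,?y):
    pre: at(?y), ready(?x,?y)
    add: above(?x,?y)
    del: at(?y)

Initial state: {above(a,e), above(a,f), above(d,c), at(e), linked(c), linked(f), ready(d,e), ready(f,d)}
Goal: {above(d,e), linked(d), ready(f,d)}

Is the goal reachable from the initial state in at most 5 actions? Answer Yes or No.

Yes

1. bind(c,d)  →  {above(a,e), above(a,f), at(e), clear(d), linked(f), ready(d,d), ready(d,e), ready(f,d)}
2. push(d)  →  {above(a,e), above(a,f), at(e), clear(d), linked(d), linked(f), ready(d,d), ready(d,e), ready(f,d)}
3. free(d,e)  →  {above(a,e), above(a,f), above(d,e), clear(d), linked(d), linked(f), ready(d,d), ready(d,e), ready(f,d)}
optimal plan length = 3; 3 ≤ 5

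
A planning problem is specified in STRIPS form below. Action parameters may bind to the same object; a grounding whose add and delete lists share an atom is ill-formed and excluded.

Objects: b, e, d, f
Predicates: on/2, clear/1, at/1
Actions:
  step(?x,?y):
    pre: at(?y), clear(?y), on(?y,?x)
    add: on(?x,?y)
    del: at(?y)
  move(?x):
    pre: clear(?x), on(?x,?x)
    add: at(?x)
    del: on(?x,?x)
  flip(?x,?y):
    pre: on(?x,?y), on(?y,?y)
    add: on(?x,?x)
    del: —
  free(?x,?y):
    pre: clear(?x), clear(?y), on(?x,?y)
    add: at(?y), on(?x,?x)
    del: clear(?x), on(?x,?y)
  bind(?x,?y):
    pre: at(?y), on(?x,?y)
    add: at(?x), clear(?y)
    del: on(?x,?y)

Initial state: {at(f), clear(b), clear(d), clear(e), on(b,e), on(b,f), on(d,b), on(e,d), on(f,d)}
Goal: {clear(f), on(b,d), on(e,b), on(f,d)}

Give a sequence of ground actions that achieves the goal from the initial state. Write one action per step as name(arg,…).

free(e,d); step(b,d); bind(b,f); step(e,b)

1. free(e,d)  →  {at(d), at(f), clear(b), clear(d), on(b,e), on(b,f), on(d,b), on(e,e), on(f,d)}
2. step(b,d)  →  {at(f), clear(b), clear(d), on(b,d), on(b,e), on(b,f), on(d,b), on(e,e), on(f,d)}
3. bind(b,f)  →  {at(b), at(f), clear(b), clear(d), clear(f), on(b,d), on(b,e), on(d,b), on(e,e), on(f,d)}
4. step(e,b)  →  {at(f), clear(b), clear(d), clear(f), on(b,d), on(b,e), on(d,b), on(e,b), on(e,e), on(f,d)}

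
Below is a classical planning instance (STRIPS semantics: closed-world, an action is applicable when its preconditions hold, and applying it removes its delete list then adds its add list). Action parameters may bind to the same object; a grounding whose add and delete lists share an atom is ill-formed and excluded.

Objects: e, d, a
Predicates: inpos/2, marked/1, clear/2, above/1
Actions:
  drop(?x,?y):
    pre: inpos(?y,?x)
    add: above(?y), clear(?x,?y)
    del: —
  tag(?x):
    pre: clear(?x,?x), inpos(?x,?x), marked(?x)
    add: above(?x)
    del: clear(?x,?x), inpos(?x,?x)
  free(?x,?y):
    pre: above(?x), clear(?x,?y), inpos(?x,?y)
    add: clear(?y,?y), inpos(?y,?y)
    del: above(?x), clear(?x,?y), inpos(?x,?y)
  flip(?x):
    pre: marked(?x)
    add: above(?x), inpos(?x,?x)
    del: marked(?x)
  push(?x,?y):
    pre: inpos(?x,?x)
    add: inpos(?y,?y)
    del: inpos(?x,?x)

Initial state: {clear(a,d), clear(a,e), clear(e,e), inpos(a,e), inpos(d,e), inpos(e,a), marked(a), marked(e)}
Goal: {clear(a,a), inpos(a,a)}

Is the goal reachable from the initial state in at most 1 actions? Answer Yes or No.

1. flip(a)  →  {above(a), clear(a,d), clear(a,e), clear(e,e), inpos(a,a), inpos(a,e), inpos(d,e), inpos(e,a), marked(e)}
2. drop(a,a)  →  {above(a), clear(a,a), clear(a,d), clear(a,e), clear(e,e), inpos(a,a), inpos(a,e), inpos(d,e), inpos(e,a), marked(e)}
optimal plan length = 2; 2 > 1

No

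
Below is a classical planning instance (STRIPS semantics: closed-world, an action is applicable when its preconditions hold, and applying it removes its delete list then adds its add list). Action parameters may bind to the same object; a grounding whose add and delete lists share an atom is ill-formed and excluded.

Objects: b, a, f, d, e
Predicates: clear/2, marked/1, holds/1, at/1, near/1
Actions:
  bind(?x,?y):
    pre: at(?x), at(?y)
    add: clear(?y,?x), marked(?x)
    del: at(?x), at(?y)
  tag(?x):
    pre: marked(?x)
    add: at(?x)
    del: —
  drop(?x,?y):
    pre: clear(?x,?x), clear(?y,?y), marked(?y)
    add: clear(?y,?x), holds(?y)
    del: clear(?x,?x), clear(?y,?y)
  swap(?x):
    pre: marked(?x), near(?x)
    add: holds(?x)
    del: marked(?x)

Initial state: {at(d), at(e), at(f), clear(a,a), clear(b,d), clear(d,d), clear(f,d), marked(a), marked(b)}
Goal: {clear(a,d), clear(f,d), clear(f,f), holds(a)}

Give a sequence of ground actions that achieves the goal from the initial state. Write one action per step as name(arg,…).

1. bind(f,f)  →  {at(d), at(e), clear(a,a), clear(b,d), clear(d,d), clear(f,d), clear(f,f), marked(a), marked(b), marked(f)}
2. drop(d,a)  →  {at(d), at(e), clear(a,d), clear(b,d), clear(f,d), clear(f,f), holds(a), marked(a), marked(b), marked(f)}

bind(f,f); drop(d,a)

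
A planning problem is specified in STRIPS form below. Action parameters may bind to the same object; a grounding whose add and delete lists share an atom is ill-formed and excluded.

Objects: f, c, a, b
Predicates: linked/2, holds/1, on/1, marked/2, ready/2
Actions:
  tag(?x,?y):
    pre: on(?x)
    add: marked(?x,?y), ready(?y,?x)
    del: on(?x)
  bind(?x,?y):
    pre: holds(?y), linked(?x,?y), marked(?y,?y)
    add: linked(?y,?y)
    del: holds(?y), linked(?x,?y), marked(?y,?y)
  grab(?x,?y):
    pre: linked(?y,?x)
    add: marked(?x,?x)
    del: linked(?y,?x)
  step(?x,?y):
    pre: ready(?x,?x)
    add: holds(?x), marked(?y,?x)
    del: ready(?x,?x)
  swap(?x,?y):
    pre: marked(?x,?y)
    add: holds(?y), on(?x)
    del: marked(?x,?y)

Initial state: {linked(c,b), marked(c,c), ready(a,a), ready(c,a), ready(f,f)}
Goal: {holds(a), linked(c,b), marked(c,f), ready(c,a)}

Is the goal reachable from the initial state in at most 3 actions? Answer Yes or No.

Yes

1. step(f,c)  →  {holds(f), linked(c,b), marked(c,c), marked(c,f), ready(a,a), ready(c,a)}
2. step(a,f)  →  {holds(a), holds(f), linked(c,b), marked(c,c), marked(c,f), marked(f,a), ready(c,a)}
optimal plan length = 2; 2 ≤ 3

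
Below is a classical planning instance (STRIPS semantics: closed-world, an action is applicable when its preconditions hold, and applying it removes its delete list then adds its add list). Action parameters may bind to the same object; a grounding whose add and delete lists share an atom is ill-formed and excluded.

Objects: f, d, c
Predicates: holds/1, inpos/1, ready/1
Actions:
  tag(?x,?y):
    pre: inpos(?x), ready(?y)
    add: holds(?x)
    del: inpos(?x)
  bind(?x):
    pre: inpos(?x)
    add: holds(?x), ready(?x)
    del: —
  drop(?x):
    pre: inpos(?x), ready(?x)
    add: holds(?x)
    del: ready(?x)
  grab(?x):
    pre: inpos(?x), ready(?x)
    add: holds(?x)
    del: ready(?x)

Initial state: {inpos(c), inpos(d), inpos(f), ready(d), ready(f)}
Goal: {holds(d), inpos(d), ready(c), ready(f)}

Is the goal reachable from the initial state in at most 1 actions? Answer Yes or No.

No

1. bind(d)  →  {holds(d), inpos(c), inpos(d), inpos(f), ready(d), ready(f)}
2. bind(c)  →  {holds(c), holds(d), inpos(c), inpos(d), inpos(f), ready(c), ready(d), ready(f)}
optimal plan length = 2; 2 > 1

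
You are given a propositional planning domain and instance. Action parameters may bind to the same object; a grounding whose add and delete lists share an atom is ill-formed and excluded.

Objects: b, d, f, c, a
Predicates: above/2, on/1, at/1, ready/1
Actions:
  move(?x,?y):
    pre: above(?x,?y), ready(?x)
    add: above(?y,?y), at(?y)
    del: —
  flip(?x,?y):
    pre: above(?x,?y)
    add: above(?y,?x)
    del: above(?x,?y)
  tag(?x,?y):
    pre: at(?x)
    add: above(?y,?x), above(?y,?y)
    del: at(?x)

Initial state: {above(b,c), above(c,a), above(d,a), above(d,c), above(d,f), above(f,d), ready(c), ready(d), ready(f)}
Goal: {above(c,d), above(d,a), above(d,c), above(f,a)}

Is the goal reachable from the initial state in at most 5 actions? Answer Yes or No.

1. move(d,a)  →  {above(a,a), above(b,c), above(c,a), above(d,a), above(d,c), above(d,f), above(f,d), at(a), ready(c), ready(d), ready(f)}
2. move(f,d)  →  {above(a,a), above(b,c), above(c,a), above(d,a), above(d,c), above(d,d), above(d,f), above(f,d), at(a), at(d), ready(c), ready(d), ready(f)}
3. tag(d,c)  →  {above(a,a), above(b,c), above(c,a), above(c,c), above(c,d), above(d,a), above(d,c), above(d,d), above(d,f), above(f,d), at(a), ready(c), ready(d), ready(f)}
4. tag(a,f)  →  {above(a,a), above(b,c), above(c,a), above(c,c), above(c,d), above(d,a), above(d,c), above(d,d), above(d,f), above(f,a), above(f,d), above(f,f), ready(c), ready(d), ready(f)}
optimal plan length = 4; 4 ≤ 5

Yes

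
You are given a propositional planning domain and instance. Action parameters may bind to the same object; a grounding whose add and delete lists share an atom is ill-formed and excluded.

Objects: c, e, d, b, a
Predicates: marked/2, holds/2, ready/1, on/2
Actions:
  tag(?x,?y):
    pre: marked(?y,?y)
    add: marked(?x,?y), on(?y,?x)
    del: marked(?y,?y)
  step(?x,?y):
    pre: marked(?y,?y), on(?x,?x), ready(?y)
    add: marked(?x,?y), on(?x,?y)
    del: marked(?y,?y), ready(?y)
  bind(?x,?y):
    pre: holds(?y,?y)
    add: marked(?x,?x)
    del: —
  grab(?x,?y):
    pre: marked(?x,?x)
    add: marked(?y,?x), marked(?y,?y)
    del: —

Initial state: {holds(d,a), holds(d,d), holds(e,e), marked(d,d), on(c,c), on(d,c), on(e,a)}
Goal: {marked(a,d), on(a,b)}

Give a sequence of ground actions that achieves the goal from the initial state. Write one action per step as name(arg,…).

grab(d,a); tag(b,a)

1. grab(d,a)  →  {holds(d,a), holds(d,d), holds(e,e), marked(a,a), marked(a,d), marked(d,d), on(c,c), on(d,c), on(e,a)}
2. tag(b,a)  →  {holds(d,a), holds(d,d), holds(e,e), marked(a,d), marked(b,a), marked(d,d), on(a,b), on(c,c), on(d,c), on(e,a)}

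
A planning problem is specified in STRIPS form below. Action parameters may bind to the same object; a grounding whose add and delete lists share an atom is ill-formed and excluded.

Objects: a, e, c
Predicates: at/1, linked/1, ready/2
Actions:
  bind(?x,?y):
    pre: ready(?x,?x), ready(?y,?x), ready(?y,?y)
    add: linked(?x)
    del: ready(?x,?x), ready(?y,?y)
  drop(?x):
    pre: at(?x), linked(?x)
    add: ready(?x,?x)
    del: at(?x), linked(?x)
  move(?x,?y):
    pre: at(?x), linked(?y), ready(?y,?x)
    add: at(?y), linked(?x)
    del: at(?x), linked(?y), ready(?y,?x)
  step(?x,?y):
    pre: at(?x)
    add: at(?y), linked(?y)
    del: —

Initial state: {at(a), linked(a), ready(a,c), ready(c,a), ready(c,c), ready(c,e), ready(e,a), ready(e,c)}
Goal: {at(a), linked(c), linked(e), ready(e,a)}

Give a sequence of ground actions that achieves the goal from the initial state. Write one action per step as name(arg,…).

1. bind(c,c)  →  {at(a), linked(a), linked(c), ready(a,c), ready(c,a), ready(c,e), ready(e,a), ready(e,c)}
2. step(a,e)  →  {at(a), at(e), linked(a), linked(c), linked(e), ready(a,c), ready(c,a), ready(c,e), ready(e,a), ready(e,c)}

bind(c,c); step(a,e)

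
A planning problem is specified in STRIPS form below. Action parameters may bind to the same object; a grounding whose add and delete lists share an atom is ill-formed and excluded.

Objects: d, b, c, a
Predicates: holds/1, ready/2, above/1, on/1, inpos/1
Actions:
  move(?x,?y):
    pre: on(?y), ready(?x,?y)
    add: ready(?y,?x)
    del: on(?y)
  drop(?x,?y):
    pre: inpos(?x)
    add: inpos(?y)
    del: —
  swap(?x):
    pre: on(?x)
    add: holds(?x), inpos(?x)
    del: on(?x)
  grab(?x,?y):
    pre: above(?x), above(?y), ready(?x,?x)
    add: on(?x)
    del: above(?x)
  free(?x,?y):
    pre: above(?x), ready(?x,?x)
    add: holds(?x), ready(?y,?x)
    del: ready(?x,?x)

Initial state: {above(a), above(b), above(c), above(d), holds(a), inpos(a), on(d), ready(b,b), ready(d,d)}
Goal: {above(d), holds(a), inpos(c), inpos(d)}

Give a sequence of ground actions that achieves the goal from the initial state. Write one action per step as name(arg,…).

drop(a,d); drop(d,c)

1. drop(a,d)  →  {above(a), above(b), above(c), above(d), holds(a), inpos(a), inpos(d), on(d), ready(b,b), ready(d,d)}
2. drop(d,c)  →  {above(a), above(b), above(c), above(d), holds(a), inpos(a), inpos(c), inpos(d), on(d), ready(b,b), ready(d,d)}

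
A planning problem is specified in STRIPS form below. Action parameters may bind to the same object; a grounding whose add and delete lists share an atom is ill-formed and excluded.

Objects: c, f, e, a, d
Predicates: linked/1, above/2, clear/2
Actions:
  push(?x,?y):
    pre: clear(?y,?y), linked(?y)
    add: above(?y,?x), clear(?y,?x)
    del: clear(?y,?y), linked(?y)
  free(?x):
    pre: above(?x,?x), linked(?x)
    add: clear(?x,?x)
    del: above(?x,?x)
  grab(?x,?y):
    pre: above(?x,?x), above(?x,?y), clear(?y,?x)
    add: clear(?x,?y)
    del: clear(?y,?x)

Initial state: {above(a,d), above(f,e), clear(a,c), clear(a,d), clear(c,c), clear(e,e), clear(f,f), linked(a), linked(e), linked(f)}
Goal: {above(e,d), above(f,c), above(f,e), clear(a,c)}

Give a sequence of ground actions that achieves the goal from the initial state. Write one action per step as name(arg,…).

1. push(c,f)  →  {above(a,d), above(f,c), above(f,e), clear(a,c), clear(a,d), clear(c,c), clear(e,e), clear(f,c), linked(a), linked(e)}
2. push(d,e)  →  {above(a,d), above(e,d), above(f,c), above(f,e), clear(a,c), clear(a,d), clear(c,c), clear(e,d), clear(f,c), linked(a)}

push(c,f); push(d,e)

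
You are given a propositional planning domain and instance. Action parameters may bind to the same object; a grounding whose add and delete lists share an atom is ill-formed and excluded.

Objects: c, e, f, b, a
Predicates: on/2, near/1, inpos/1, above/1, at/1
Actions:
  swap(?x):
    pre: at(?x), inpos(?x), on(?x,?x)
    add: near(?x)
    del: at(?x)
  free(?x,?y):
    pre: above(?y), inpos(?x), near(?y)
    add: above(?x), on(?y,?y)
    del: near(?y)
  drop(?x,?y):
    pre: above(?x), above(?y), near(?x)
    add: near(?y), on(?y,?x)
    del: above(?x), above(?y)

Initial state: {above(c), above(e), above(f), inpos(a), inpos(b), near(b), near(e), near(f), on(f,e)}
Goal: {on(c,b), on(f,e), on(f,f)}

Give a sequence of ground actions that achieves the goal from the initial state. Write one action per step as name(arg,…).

free(b,f); drop(b,c)

1. free(b,f)  →  {above(b), above(c), above(e), above(f), inpos(a), inpos(b), near(b), near(e), on(f,e), on(f,f)}
2. drop(b,c)  →  {above(e), above(f), inpos(a), inpos(b), near(b), near(c), near(e), on(c,b), on(f,e), on(f,f)}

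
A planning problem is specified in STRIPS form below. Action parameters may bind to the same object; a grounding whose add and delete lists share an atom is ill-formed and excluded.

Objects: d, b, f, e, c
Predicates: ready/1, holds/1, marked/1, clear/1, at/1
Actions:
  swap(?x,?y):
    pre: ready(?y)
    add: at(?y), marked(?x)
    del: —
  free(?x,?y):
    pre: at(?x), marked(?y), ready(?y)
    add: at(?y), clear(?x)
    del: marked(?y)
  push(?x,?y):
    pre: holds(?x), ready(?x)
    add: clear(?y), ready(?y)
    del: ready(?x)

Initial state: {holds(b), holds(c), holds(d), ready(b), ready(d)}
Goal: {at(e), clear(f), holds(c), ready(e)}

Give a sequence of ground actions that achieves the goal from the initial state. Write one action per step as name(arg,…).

push(d,f); push(b,e); swap(d,e)

1. push(d,f)  →  {clear(f), holds(b), holds(c), holds(d), ready(b), ready(f)}
2. push(b,e)  →  {clear(e), clear(f), holds(b), holds(c), holds(d), ready(e), ready(f)}
3. swap(d,e)  →  {at(e), clear(e), clear(f), holds(b), holds(c), holds(d), marked(d), ready(e), ready(f)}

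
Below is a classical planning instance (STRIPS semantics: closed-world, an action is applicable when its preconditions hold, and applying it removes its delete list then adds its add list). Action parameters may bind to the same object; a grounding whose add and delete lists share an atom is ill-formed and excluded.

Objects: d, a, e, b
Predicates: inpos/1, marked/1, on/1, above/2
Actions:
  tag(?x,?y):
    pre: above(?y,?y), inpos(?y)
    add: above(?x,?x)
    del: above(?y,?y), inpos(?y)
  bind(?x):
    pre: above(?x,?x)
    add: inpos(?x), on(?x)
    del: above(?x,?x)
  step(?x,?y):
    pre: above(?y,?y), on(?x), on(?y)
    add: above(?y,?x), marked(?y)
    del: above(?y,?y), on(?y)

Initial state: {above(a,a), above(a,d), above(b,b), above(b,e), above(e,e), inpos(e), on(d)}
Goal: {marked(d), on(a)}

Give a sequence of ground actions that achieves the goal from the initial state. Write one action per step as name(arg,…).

tag(d,e); bind(a); step(a,d)

1. tag(d,e)  →  {above(a,a), above(a,d), above(b,b), above(b,e), above(d,d), on(d)}
2. bind(a)  →  {above(a,d), above(b,b), above(b,e), above(d,d), inpos(a), on(a), on(d)}
3. step(a,d)  →  {above(a,d), above(b,b), above(b,e), above(d,a), inpos(a), marked(d), on(a)}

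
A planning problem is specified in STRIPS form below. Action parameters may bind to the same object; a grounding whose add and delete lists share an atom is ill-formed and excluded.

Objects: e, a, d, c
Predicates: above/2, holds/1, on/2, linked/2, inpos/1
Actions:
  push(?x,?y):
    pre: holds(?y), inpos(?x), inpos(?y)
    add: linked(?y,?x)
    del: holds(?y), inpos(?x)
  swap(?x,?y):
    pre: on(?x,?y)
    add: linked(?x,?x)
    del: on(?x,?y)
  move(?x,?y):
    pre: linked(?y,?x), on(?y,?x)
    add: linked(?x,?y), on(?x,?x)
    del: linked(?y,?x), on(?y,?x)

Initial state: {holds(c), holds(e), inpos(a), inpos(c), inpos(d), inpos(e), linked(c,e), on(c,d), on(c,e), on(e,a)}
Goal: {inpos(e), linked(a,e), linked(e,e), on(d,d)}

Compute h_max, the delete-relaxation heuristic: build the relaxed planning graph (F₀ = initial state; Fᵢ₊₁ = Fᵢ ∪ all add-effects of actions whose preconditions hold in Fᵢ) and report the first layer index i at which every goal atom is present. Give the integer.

2

F0 = init (10 atoms)
F1 = F0 ∪ {linked(c,a), linked(c,c), linked(c,d), linked(e,a), linked(e,c), linked(e,d), linked(e,e), on(e,e)}  (18 atoms)
F2 = F1 ∪ {linked(a,e), linked(d,c), on(a,a), on(d,d)}  (22 atoms)
goal ⊆ F2  ⇒  h_max = 2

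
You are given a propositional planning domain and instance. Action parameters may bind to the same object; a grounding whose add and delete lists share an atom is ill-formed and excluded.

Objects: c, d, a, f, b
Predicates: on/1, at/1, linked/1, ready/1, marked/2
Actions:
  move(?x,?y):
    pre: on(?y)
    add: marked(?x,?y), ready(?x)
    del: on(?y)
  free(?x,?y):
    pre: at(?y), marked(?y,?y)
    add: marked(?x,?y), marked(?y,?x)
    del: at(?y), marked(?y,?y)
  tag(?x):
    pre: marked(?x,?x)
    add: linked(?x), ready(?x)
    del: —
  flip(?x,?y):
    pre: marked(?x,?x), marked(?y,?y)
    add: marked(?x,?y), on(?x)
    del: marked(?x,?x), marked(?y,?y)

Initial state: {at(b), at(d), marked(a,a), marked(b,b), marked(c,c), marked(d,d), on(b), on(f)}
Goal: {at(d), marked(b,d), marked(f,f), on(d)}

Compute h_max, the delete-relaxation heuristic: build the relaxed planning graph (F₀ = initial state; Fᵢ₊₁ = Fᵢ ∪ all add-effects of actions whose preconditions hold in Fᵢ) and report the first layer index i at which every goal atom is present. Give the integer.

1

F0 = init (8 atoms)
F1 = F0 ∪ {linked(a), linked(b), linked(c), linked(d), marked(a,b), marked(a,c), marked(a,d), marked(a,f), marked(b,a), marked(b,c), marked(b,d), marked(b,f), marked(c,a), marked(c,b), marked(c,d), marked(c,f), marked(d,a), marked(d,b), marked(d,c), marked(d,f), marked(f,b), marked(f,d), marked(f,f), on(a), on(c), on(d), ready(a), ready(b), ready(c), ready(d), ready(f)}  (39 atoms)
goal ⊆ F1  ⇒  h_max = 1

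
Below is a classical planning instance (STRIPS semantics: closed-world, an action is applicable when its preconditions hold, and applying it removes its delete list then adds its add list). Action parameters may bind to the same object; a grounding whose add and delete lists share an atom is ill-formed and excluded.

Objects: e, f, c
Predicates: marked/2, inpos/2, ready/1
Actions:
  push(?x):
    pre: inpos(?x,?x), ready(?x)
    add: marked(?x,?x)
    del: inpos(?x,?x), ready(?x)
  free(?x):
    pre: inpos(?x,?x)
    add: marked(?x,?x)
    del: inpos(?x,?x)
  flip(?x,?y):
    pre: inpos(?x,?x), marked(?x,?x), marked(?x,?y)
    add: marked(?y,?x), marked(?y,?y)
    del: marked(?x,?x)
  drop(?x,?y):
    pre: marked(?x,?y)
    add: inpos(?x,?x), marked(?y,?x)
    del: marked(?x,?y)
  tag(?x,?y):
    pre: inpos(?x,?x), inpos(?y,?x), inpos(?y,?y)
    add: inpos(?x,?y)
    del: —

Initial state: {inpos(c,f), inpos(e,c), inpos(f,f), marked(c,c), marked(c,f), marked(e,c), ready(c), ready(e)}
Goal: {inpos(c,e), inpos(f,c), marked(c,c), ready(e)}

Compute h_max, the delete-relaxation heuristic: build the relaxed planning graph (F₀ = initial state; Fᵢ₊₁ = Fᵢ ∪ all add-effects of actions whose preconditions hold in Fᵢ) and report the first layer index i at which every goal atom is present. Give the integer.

2

F0 = init (8 atoms)
F1 = F0 ∪ {inpos(c,c), inpos(e,e), marked(c,e), marked(f,c), marked(f,f)}  (13 atoms)
F2 = F1 ∪ {inpos(c,e), inpos(f,c), marked(e,e)}  (16 atoms)
goal ⊆ F2  ⇒  h_max = 2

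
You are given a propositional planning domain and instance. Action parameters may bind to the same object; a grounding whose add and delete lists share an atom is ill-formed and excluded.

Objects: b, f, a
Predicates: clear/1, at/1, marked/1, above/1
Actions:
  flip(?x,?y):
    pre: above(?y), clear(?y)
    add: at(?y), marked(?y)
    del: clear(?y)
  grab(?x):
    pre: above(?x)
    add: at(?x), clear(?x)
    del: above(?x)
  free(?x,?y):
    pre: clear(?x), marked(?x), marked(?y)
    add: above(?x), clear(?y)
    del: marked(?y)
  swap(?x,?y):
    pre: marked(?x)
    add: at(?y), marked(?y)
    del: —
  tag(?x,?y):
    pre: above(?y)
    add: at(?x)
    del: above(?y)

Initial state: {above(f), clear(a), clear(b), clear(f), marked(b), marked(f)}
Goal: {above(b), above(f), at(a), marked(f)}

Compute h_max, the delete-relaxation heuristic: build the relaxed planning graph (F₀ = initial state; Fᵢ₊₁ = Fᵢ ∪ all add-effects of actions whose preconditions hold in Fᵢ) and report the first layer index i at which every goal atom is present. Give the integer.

F0 = init (6 atoms)
F1 = F0 ∪ {above(b), at(a), at(b), at(f), marked(a)}  (11 atoms)
goal ⊆ F1  ⇒  h_max = 1

1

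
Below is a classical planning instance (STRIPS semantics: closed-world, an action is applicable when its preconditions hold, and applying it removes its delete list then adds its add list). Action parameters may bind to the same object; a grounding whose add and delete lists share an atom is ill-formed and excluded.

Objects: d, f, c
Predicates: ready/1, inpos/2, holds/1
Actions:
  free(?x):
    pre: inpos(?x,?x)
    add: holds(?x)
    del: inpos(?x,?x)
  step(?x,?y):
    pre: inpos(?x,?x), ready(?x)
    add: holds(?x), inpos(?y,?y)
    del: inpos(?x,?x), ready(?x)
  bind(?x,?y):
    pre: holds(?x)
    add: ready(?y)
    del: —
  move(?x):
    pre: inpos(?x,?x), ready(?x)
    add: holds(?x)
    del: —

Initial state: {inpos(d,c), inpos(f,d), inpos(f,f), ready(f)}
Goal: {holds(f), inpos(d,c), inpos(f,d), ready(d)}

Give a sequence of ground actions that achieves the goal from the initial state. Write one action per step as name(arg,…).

free(f); bind(f,d)

1. free(f)  →  {holds(f), inpos(d,c), inpos(f,d), ready(f)}
2. bind(f,d)  →  {holds(f), inpos(d,c), inpos(f,d), ready(d), ready(f)}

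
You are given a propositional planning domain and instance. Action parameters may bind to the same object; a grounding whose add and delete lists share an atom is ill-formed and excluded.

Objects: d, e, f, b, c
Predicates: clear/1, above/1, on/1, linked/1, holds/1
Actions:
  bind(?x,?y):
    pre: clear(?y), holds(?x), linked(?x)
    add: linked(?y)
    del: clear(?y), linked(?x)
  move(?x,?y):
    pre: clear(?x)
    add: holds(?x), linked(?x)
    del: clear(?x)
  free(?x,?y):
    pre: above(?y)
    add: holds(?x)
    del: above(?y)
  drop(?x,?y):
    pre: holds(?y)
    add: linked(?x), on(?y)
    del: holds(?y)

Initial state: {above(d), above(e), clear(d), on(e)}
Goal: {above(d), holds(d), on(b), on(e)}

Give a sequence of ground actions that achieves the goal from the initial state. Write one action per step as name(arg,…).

move(d,d); free(b,e); drop(d,b)

1. move(d,d)  →  {above(d), above(e), holds(d), linked(d), on(e)}
2. free(b,e)  →  {above(d), holds(b), holds(d), linked(d), on(e)}
3. drop(d,b)  →  {above(d), holds(d), linked(d), on(b), on(e)}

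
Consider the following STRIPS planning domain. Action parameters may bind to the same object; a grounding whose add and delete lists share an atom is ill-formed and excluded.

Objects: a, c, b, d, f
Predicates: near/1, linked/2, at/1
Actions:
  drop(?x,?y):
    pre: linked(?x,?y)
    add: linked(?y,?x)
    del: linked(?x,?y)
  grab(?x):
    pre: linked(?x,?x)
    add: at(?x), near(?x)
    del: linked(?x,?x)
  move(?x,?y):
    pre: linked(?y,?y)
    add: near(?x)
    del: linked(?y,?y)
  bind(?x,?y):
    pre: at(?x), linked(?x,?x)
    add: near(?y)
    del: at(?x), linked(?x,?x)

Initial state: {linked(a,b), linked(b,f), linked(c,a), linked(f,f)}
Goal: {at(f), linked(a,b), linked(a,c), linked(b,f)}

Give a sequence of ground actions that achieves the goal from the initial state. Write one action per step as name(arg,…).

drop(c,a); grab(f)

1. drop(c,a)  →  {linked(a,b), linked(a,c), linked(b,f), linked(f,f)}
2. grab(f)  →  {at(f), linked(a,b), linked(a,c), linked(b,f), near(f)}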